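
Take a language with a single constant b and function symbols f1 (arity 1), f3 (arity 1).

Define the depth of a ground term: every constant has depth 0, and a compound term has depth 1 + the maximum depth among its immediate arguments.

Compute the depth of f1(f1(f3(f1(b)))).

4

depth(f1(b)) = 1 + depth(b) = 1 + 0 = 1
depth(f3(f1(b))) = 1 + depth(f1(b)) = 1 + 1 = 2
depth(f1(f3(f1(b)))) = 1 + depth(f3(f1(b))) = 1 + 2 = 3
depth(f1(f1(f3(f1(b))))) = 1 + depth(f1(f3(f1(b)))) = 1 + 3 = 4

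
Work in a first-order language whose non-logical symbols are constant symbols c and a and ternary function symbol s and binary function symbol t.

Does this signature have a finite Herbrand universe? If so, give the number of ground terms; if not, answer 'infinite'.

infinite

The signature has at least one function symbol (s, arity 3) and at least one constant (c).
Iterating s gives infinitely many distinct ground terms: c, s(c, c, c), s(s(c, c, c), s(c, c, c), s(c, c, c)), ...
So the Herbrand universe is infinite.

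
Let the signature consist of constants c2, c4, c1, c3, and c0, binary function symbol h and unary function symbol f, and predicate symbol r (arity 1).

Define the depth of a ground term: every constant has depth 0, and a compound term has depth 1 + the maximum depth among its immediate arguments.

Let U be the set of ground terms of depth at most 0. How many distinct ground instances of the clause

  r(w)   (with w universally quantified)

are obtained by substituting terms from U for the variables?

5

Ground terms of depth ≤ 0:
  Let N_k count ground terms of depth at most k. Each non-constant term of depth ≤ k is some function symbol applied to depth-≤(k−1) arguments, giving N_k = 5 + N_{k-1}^2 + N_{k-1}.
  N_0 = 5
  Explicitly: c2, c4, c1, c3, c0.
So there are 5 ground terms available for substitution.
The body mentions the single quantified variable w; since ground terms form a free algebra, no two substitutions collapse to the same formula.
Number of ground instances = 5.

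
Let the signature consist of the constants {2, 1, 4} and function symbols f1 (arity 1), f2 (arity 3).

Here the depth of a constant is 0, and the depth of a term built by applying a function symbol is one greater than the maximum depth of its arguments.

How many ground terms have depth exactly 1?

Count level by level. With function symbols f1/1, f2/3, the terms of depth ≤ k are the 3 constants together with each function applied to depth-≤(k−1) tuples, so N_k = 3 + N_{k-1} + N_{k-1}^3.
N_0 = 3
N_1 = 3 + 3 + 3^3 = 33
Terms of depth exactly 1: N_1 − N_0 = 33 − 3 = 30.

30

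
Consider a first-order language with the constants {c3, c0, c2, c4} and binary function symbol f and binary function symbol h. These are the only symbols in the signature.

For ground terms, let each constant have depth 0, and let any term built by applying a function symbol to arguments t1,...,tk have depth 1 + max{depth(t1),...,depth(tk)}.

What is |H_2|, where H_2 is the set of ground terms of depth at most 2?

Let N_k count ground terms of depth at most k. Each non-constant term of depth ≤ k is some function symbol applied to depth-≤(k−1) arguments, giving N_k = 4 + N_{k-1}^2 + N_{k-1}^2.
N_0 = 4
N_1 = 4 + 4^2 + 4^2 = 36
N_2 = 4 + 36^2 + 36^2 = 2596

2596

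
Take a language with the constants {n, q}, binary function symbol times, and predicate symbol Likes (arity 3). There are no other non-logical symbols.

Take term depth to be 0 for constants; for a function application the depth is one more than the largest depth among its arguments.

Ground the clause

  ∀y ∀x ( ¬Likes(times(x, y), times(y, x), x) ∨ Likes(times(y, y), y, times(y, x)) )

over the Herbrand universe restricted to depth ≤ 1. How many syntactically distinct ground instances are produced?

36

Ground terms of depth ≤ 1:
  Let N_k = |{terms of depth ≤ k}|. Then N_0 = 2 and N_k = 2 + N_{k-1}^2 for k ≥ 1 (one summand per function symbol, arity giving the exponent).
  N_0 = 2
  N_1 = 2 + 2^2 = 6
So there are 6 ground terms available for substitution.
The body mentions every one of the 2 quantified variables; since ground terms form a free algebra, no two substitutions collapse to the same formula.
Number of ground instances = 6^2 = 36.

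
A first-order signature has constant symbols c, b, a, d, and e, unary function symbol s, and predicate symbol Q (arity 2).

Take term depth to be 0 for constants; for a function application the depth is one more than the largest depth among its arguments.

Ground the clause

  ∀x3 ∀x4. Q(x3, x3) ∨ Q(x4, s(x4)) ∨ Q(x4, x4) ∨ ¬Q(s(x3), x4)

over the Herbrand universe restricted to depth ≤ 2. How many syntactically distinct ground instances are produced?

225

Ground terms of depth ≤ 2:
  Let N_k = |{terms of depth ≤ k}|. Then N_0 = 5 and N_k = 5 + N_{k-1} for k ≥ 1 (one summand per function symbol, arity giving the exponent).
  N_0 = 5
  N_1 = 5 + 5 = 10
  N_2 = 5 + 10 = 15
So there are 15 ground terms available for substitution.
The clause has 2 distinct variables (x3, x4), each appearing in the body. In the free term algebra distinct substitutions yield syntactically distinct ground instances.
Number of ground instances = 15^2 = 225.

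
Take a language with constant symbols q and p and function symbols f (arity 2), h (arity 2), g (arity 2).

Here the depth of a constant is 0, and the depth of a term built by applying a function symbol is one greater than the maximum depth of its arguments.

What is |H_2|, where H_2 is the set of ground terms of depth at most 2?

590

Count level by level. With function symbols f/2, h/2, g/2, the terms of depth ≤ k are the 2 constants together with each function applied to depth-≤(k−1) tuples, so N_k = 2 + N_{k-1}^2 + N_{k-1}^2 + N_{k-1}^2.
N_0 = 2
N_1 = 2 + 2^2 + 2^2 + 2^2 = 14
N_2 = 2 + 14^2 + 14^2 + 14^2 = 590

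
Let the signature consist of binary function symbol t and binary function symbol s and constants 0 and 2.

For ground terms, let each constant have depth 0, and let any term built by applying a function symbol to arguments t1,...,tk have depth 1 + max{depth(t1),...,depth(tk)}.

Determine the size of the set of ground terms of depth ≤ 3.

Write N_k for the number of ground terms of depth ≤ k. A term of depth ≤ k is either a constant or a function symbol applied to arguments of depth ≤ k−1, so N_k = 2 + N_{k-1}^2 + N_{k-1}^2.
N_0 = 2
N_1 = 2 + 2^2 + 2^2 = 10
N_2 = 2 + 10^2 + 10^2 = 202
N_3 = 2 + 202^2 + 202^2 = 81610

81610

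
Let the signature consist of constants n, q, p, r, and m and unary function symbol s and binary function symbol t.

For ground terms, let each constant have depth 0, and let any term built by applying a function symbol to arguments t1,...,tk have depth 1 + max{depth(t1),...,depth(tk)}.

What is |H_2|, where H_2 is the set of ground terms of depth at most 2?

Write N_k for the number of ground terms of depth ≤ k. A term of depth ≤ k is either a constant or a function symbol applied to arguments of depth ≤ k−1, so N_k = 5 + N_{k-1} + N_{k-1}^2.
N_0 = 5
N_1 = 5 + 5 + 5^2 = 35
N_2 = 5 + 35 + 35^2 = 1265

1265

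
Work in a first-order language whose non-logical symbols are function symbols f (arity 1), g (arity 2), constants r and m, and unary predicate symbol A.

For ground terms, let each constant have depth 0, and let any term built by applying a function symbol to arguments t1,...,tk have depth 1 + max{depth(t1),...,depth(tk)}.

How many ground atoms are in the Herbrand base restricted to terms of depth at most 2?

First count ground terms of depth ≤ 2.
Let N_k count ground terms of depth at most k. Each non-constant term of depth ≤ k is some function symbol applied to depth-≤(k−1) arguments, giving N_k = 2 + N_{k-1} + N_{k-1}^2.
N_0 = 2
N_1 = 2 + 2 + 2^2 = 8
N_2 = 2 + 8 + 8^2 = 74
So |H| = 74.
Each predicate of arity r yields |H|^r ground atoms (one per choice of an r-tuple from H):
  A: 74
Total ground atoms: 74.

74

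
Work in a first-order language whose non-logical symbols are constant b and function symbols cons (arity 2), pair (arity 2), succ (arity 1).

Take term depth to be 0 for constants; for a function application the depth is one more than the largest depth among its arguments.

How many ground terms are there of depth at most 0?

1

Let N_k count ground terms of depth at most k. Each non-constant term of depth ≤ k is some function symbol applied to depth-≤(k−1) arguments, giving N_k = 1 + N_{k-1}^2 + N_{k-1}^2 + N_{k-1}.
N_0 = 1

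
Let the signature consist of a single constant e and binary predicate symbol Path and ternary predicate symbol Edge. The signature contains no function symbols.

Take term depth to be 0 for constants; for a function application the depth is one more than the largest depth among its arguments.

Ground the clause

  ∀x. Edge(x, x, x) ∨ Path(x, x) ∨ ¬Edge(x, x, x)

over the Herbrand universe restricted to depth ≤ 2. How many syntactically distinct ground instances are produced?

1

Ground terms of depth ≤ 2:
  With no function symbols every ground term is a constant, so there is exactly 1 ground term at every depth bound.
  N_0 = 1
  N_1 = 1
  N_2 = 1
So there is exactly 1 ground term available for substitution.
The body mentions the single quantified variable x; since ground terms form a free algebra, no two substitutions collapse to the same formula.
Number of ground instances = 1.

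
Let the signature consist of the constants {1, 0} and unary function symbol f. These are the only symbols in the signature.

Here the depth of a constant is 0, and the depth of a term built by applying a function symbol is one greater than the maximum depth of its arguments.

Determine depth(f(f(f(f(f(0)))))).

5

depth(f(0)) = 1 + depth(0) = 1 + 0 = 1
depth(f(f(0))) = 1 + depth(f(0)) = 1 + 1 = 2
depth(f(f(f(0)))) = 1 + depth(f(f(0))) = 1 + 2 = 3
depth(f(f(f(f(0))))) = 1 + depth(f(f(f(0)))) = 1 + 3 = 4
depth(f(f(f(f(f(0)))))) = 1 + depth(f(f(f(f(0))))) = 1 + 4 = 5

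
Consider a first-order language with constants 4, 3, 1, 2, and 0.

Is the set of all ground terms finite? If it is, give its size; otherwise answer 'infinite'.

There are no function symbols, so every ground term is one of the 5 constants.
The Herbrand universe is {4, 3, 1, 2, 0}, which is finite with 5 elements.

5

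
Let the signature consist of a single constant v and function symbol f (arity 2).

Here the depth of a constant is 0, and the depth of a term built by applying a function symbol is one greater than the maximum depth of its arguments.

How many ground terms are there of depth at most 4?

If N_k denotes the number of depth-≤k ground terms, the 1 constant gives N_0 = 1, and each function symbol of arity r contributes N_{k-1}^r new terms at level k: N_k = 1 + N_{k-1}^2.
N_0 = 1
N_1 = 1 + 1^2 = 2
N_2 = 1 + 2^2 = 5
N_3 = 1 + 5^2 = 26
N_4 = 1 + 26^2 = 677

677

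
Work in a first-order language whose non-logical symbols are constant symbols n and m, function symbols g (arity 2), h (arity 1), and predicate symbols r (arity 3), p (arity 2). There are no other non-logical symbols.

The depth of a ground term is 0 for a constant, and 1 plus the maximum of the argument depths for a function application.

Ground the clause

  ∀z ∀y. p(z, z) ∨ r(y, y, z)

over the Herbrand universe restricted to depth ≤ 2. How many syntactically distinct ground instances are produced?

Ground terms of depth ≤ 2:
  Write N_k for the number of ground terms of depth ≤ k. A term of depth ≤ k is either a constant or a function symbol applied to arguments of depth ≤ k−1, so N_k = 2 + N_{k-1}^2 + N_{k-1}.
  N_0 = 2
  N_1 = 2 + 2^2 + 2 = 8
  N_2 = 2 + 8^2 + 8 = 74
So there are 74 ground terms available for substitution.
There are 2 variables to instantiate (z, y), each occurring in at least one literal, so different choices give different ground instances.
Number of ground instances = 74^2 = 5476.

5476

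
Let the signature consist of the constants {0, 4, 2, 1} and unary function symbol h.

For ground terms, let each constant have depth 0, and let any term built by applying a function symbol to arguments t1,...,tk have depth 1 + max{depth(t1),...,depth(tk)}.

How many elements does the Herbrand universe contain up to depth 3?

If N_k denotes the number of depth-≤k ground terms, the 4 constants give N_0 = 4, and each function symbol of arity r contributes N_{k-1}^r new terms at level k: N_k = 4 + N_{k-1}.
N_0 = 4
N_1 = 4 + 4 = 8
N_2 = 4 + 8 = 12
N_3 = 4 + 12 = 16

16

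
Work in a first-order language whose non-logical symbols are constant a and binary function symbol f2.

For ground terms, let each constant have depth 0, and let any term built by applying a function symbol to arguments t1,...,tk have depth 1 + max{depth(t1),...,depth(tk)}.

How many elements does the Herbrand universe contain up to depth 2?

Count level by level. With function symbols f2/2, the terms of depth ≤ k are the 1 constant together with each function applied to depth-≤(k−1) tuples, so N_k = 1 + N_{k-1}^2.
N_0 = 1
N_1 = 1 + 1^2 = 2
N_2 = 1 + 2^2 = 5
Explicitly: a, f2(a, a), f2(a, f2(a, a)), f2(f2(a, a), a), f2(f2(a, a), f2(a, a)).

5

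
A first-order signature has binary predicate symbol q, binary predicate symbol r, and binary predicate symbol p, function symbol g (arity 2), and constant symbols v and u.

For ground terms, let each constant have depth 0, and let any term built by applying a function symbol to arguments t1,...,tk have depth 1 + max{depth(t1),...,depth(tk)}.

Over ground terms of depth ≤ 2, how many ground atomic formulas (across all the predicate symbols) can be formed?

First count ground terms of depth ≤ 2.
Let N_k count ground terms of depth at most k. Each non-constant term of depth ≤ k is some function symbol applied to depth-≤(k−1) arguments, giving N_k = 2 + N_{k-1}^2.
N_0 = 2
N_1 = 2 + 2^2 = 6
N_2 = 2 + 6^2 = 38
So |H| = 38.
A ground atom is a predicate applied to a tuple of terms from H, so the count is the sum over predicates of |H|^arity:
  q: 38^2 = 1444;  r: 38^2 = 1444;  p: 38^2 = 1444
Total ground atoms: 1444 + 1444 + 1444 = 4332.

4332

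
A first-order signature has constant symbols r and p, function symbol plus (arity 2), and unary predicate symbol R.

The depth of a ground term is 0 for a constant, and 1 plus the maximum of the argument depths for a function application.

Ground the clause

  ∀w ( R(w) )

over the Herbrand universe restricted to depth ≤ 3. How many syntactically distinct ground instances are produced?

1446

Ground terms of depth ≤ 3:
  If N_k denotes the number of depth-≤k ground terms, the 2 constants give N_0 = 2, and each function symbol of arity r contributes N_{k-1}^r new terms at level k: N_k = 2 + N_{k-1}^2.
  N_0 = 2
  N_1 = 2 + 2^2 = 6
  N_2 = 2 + 6^2 = 38
  N_3 = 2 + 38^2 = 1446
So there are 1446 ground terms available for substitution.
The clause has 1 distinct variable (w), which appears in the body. In the free term algebra distinct substitutions yield syntactically distinct ground instances.
Number of ground instances = 1446.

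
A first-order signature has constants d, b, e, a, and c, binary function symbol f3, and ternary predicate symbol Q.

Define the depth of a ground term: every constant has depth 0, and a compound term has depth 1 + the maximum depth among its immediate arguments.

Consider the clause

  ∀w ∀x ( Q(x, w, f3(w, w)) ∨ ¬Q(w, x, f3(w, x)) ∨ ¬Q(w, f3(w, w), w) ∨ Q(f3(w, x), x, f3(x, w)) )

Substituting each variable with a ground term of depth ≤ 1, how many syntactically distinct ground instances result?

Ground terms of depth ≤ 1:
  If N_k denotes the number of depth-≤k ground terms, the 5 constants give N_0 = 5, and each function symbol of arity r contributes N_{k-1}^r new terms at level k: N_k = 5 + N_{k-1}^2.
  N_0 = 5
  N_1 = 5 + 5^2 = 30
So there are 30 ground terms available for substitution.
Each of w, x ranges independently over the available ground terms, and distinct assignments produce distinct instances.
Number of ground instances = 30^2 = 900.

900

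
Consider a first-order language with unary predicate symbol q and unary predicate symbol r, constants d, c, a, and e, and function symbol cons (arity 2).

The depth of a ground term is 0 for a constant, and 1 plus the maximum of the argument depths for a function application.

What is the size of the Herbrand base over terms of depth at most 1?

40

First count ground terms of depth ≤ 1.
Write N_k for the number of ground terms of depth ≤ k. A term of depth ≤ k is either a constant or a function symbol applied to arguments of depth ≤ k−1, so N_k = 4 + N_{k-1}^2.
N_0 = 4
N_1 = 4 + 4^2 = 20
So |H| = 20.
For each predicate symbol, the number of ground atoms is |H| raised to its arity; summing:
  q: 20;  r: 20
Total ground atoms: 20 + 20 = 40.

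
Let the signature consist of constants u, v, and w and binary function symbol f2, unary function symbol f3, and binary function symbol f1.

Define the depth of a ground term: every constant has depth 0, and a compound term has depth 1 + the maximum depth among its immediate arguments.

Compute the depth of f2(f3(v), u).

depth(f3(v)) = 1 + depth(v) = 1 + 0 = 1
depth(f2(f3(v), u)) = 1 + max(1, 0) = 2

2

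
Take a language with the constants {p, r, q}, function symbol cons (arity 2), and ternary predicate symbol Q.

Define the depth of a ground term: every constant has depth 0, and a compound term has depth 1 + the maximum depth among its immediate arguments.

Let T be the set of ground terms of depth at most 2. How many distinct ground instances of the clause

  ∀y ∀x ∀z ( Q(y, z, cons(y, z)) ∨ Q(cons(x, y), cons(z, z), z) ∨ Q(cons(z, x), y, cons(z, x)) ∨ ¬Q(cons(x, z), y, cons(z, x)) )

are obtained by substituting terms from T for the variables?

3176523

Ground terms of depth ≤ 2:
  Let N_k count ground terms of depth at most k. Each non-constant term of depth ≤ k is some function symbol applied to depth-≤(k−1) arguments, giving N_k = 3 + N_{k-1}^2.
  N_0 = 3
  N_1 = 3 + 3^2 = 12
  N_2 = 3 + 12^2 = 147
So there are 147 ground terms available for substitution.
The body mentions every one of the 3 quantified variables; since ground terms form a free algebra, no two substitutions collapse to the same formula.
Number of ground instances = 147^3 = 3176523.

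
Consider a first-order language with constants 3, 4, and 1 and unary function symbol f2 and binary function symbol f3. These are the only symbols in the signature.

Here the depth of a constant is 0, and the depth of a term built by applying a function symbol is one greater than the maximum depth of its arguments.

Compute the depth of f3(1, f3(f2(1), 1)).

depth(f2(1)) = 1 + depth(1) = 1 + 0 = 1
depth(f3(f2(1), 1)) = 1 + max(1, 0) = 2
depth(f3(1, f3(f2(1), 1))) = 1 + max(0, 2) = 3

3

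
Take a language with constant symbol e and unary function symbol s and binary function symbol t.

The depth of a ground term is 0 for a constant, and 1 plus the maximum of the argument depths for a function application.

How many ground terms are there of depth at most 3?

Let N_k count ground terms of depth at most k. Each non-constant term of depth ≤ k is some function symbol applied to depth-≤(k−1) arguments, giving N_k = 1 + N_{k-1} + N_{k-1}^2.
N_0 = 1
N_1 = 1 + 1 + 1^2 = 3
N_2 = 1 + 3 + 3^2 = 13
N_3 = 1 + 13 + 13^2 = 183

183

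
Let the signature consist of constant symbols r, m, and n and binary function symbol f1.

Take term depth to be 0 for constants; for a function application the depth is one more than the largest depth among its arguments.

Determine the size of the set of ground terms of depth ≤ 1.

Write N_k for the number of ground terms of depth ≤ k. A term of depth ≤ k is either a constant or a function symbol applied to arguments of depth ≤ k−1, so N_k = 3 + N_{k-1}^2.
N_0 = 3
N_1 = 3 + 3^2 = 12

12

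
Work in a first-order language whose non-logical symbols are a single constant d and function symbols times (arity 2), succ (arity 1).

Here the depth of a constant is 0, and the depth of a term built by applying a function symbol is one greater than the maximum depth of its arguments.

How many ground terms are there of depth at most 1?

Let N_k count ground terms of depth at most k. Each non-constant term of depth ≤ k is some function symbol applied to depth-≤(k−1) arguments, giving N_k = 1 + N_{k-1}^2 + N_{k-1}.
N_0 = 1
N_1 = 1 + 1^2 + 1 = 3
Explicitly: d, times(d, d), succ(d).

3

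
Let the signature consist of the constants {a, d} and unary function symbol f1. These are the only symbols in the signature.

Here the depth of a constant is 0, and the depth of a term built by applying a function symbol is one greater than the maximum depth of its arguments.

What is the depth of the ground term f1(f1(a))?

2

depth(f1(a)) = 1 + depth(a) = 1 + 0 = 1
depth(f1(f1(a))) = 1 + depth(f1(a)) = 1 + 1 = 2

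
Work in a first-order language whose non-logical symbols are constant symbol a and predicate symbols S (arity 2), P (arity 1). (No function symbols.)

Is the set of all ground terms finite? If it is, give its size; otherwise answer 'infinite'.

There are no function symbols, so the only ground term is the single constant.
The Herbrand universe is {a}, finite with 1 element.

1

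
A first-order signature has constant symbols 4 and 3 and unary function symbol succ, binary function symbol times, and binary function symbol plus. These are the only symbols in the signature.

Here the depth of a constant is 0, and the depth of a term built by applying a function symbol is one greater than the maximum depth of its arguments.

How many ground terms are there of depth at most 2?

Write N_k for the number of ground terms of depth ≤ k. A term of depth ≤ k is either a constant or a function symbol applied to arguments of depth ≤ k−1, so N_k = 2 + N_{k-1} + N_{k-1}^2 + N_{k-1}^2.
N_0 = 2
N_1 = 2 + 2 + 2^2 + 2^2 = 12
N_2 = 2 + 12 + 12^2 + 12^2 = 302

302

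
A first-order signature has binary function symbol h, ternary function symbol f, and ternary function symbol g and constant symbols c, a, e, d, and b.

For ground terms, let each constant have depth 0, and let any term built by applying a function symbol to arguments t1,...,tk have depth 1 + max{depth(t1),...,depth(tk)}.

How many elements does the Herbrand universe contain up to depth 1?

Let N_k count ground terms of depth at most k. Each non-constant term of depth ≤ k is some function symbol applied to depth-≤(k−1) arguments, giving N_k = 5 + N_{k-1}^2 + N_{k-1}^3 + N_{k-1}^3.
N_0 = 5
N_1 = 5 + 5^2 + 5^3 + 5^3 = 280

280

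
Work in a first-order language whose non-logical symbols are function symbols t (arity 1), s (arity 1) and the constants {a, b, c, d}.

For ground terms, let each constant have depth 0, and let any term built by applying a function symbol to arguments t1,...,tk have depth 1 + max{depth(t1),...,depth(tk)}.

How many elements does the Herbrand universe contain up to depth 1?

12

Count level by level. With function symbols t/1, s/1, the terms of depth ≤ k are the 4 constants together with each function applied to depth-≤(k−1) tuples, so N_k = 4 + N_{k-1} + N_{k-1}.
N_0 = 4
N_1 = 4 + 4 + 4 = 12
Explicitly: a, b, c, d, t(a), t(b), t(c), t(d), s(a), s(b), s(c), s(d).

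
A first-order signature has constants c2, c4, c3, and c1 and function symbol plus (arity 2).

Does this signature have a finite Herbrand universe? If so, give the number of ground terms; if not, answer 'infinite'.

infinite

The signature has at least one function symbol (plus, arity 2) and at least one constant (c2).
Iterating plus gives infinitely many distinct ground terms: c2, plus(c2, c2), plus(plus(c2, c2), plus(c2, c2)), ...
So the Herbrand universe is infinite.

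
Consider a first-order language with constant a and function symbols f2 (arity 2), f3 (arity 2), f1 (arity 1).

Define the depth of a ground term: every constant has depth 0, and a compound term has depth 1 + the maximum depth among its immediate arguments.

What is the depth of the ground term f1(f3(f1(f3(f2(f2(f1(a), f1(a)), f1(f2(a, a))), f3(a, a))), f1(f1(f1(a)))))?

depth(f1(a)) = 1 + depth(a) = 1 + 0 = 1
depth(f2(f1(a), f1(a))) = 1 + max(1, 1) = 2
depth(f2(a, a)) = 1 + max(0, 0) = 1
depth(f1(f2(a, a))) = 1 + depth(f2(a, a)) = 1 + 1 = 2
depth(f2(f2(f1(a), f1(a)), f1(f2(a, a)))) = 1 + max(2, 2) = 3
depth(f3(a, a)) = 1 + max(0, 0) = 1
depth(f3(f2(f2(f1(a), f1(a)), f1(f2(a, a))), f3(a, a))) = 1 + max(3, 1) = 4
depth(f1(f3(f2(f2(f1(a), f1(a)), f1(f2(a, a))), f3(a, a)))) = 1 + depth(f3(f2(f2(f1(a), f1(a)), f1(f2(a, a))), f3(a, a))) = 1 + 4 = 5
depth(f1(f1(a))) = 1 + depth(f1(a)) = 1 + 1 = 2
depth(f1(f1(f1(a)))) = 1 + depth(f1(f1(a))) = 1 + 2 = 3
depth(f3(f1(f3(f2(f2(f1(a), f1(a)), f1(f2(a, a))), f3(a, a))), f1(f1(f1(a))))) = 1 + max(5, 3) = 6
depth(f1(f3(f1(f3(f2(f2(f1(a), f1(a)), f1(f2(a, a))), f3(a, a))), f1(f1(f1(a)))))) = 1 + depth(f3(f1(f3(f2(f2(f1(a), f1(a)), f1(f2(a, a))), f3(a, a))), f1(f1(f1(a))))) = 1 + 6 = 7

7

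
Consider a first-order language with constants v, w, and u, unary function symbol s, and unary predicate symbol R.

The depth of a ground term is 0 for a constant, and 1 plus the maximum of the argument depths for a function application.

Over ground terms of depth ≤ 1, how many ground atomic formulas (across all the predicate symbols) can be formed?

First count ground terms of depth ≤ 1.
Let N_k = |{terms of depth ≤ k}|. Then N_0 = 3 and N_k = 3 + N_{k-1} for k ≥ 1 (one summand per function symbol, arity giving the exponent).
N_0 = 3
N_1 = 3 + 3 = 6
So |H| = 6.
Each predicate of arity r yields |H|^r ground atoms (one per choice of an r-tuple from H):
  R: 6
Total ground atoms: 6.

6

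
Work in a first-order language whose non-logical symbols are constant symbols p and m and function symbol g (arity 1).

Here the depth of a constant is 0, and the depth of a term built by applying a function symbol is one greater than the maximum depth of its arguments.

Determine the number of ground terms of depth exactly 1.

Write N_k for the number of ground terms of depth ≤ k. A term of depth ≤ k is either a constant or a function symbol applied to arguments of depth ≤ k−1, so N_k = 2 + N_{k-1}.
N_0 = 2
N_1 = 2 + 2 = 4
Terms of depth exactly 1: N_1 − N_0 = 4 − 2 = 2.

2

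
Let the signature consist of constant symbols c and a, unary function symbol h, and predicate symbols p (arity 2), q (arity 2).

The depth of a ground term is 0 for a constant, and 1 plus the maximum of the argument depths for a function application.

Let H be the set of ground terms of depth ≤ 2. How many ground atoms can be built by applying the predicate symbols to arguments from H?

First count ground terms of depth ≤ 2.
Count level by level. With function symbols h/1, the terms of depth ≤ k are the 2 constants together with each function applied to depth-≤(k−1) tuples, so N_k = 2 + N_{k-1}.
N_0 = 2
N_1 = 2 + 2 = 4
N_2 = 2 + 4 = 6
Explicitly: c, a, h(c), h(a), h(h(c)), h(h(a)).
So |H| = 6.
For each predicate symbol, the number of ground atoms is |H| raised to its arity; summing:
  p: 6^2 = 36;  q: 6^2 = 36
Total ground atoms: 36 + 36 = 72.

72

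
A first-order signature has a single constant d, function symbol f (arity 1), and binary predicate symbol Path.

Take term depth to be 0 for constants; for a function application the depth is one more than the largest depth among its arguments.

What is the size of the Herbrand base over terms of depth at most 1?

First count ground terms of depth ≤ 1.
If N_k denotes the number of depth-≤k ground terms, the 1 constant gives N_0 = 1, and each function symbol of arity r contributes N_{k-1}^r new terms at level k: N_k = 1 + N_{k-1}.
N_0 = 1
N_1 = 1 + 1 = 2
Explicitly: d, f(d).
So |H| = 2.
Each predicate of arity r yields |H|^r ground atoms (one per choice of an r-tuple from H):
  Path: 2^2 = 4
Total ground atoms: 4.

4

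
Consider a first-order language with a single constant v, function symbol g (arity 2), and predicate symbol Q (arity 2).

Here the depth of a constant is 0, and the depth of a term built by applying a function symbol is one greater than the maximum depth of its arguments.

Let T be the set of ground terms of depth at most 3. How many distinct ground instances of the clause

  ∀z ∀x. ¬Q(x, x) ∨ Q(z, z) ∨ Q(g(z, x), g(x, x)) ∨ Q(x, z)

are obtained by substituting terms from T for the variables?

Ground terms of depth ≤ 3:
  Write N_k for the number of ground terms of depth ≤ k. A term of depth ≤ k is either a constant or a function symbol applied to arguments of depth ≤ k−1, so N_k = 1 + N_{k-1}^2.
  N_0 = 1
  N_1 = 1 + 1^2 = 2
  N_2 = 1 + 2^2 = 5
  N_3 = 1 + 5^2 = 26
So there are 26 ground terms available for substitution.
There are 2 variables to instantiate (z, x), each occurring in at least one literal, so different choices give different ground instances.
Number of ground instances = 26^2 = 676.

676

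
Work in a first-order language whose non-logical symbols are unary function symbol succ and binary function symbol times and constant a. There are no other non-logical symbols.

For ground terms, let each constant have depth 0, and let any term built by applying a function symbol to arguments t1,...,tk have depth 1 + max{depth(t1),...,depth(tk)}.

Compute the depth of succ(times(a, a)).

2

depth(times(a, a)) = 1 + max(0, 0) = 1
depth(succ(times(a, a))) = 1 + depth(times(a, a)) = 1 + 1 = 2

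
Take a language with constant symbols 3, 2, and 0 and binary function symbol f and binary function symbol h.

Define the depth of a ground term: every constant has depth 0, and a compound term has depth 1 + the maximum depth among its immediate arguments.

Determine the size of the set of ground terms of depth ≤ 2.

Count level by level. With function symbols f/2, h/2, the terms of depth ≤ k are the 3 constants together with each function applied to depth-≤(k−1) tuples, so N_k = 3 + N_{k-1}^2 + N_{k-1}^2.
N_0 = 3
N_1 = 3 + 3^2 + 3^2 = 21
N_2 = 3 + 21^2 + 21^2 = 885

885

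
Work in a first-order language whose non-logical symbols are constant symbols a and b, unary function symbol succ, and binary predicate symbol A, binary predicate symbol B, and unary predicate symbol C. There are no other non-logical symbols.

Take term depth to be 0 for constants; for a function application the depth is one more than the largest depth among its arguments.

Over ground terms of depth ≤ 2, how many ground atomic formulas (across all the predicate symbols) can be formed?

First count ground terms of depth ≤ 2.
Write N_k for the number of ground terms of depth ≤ k. A term of depth ≤ k is either a constant or a function symbol applied to arguments of depth ≤ k−1, so N_k = 2 + N_{k-1}.
N_0 = 2
N_1 = 2 + 2 = 4
N_2 = 2 + 4 = 6
So |H| = 6.
For each predicate symbol, the number of ground atoms is |H| raised to its arity; summing:
  A: 6^2 = 36;  B: 6^2 = 36;  C: 6
Total ground atoms: 36 + 36 + 6 = 78.

78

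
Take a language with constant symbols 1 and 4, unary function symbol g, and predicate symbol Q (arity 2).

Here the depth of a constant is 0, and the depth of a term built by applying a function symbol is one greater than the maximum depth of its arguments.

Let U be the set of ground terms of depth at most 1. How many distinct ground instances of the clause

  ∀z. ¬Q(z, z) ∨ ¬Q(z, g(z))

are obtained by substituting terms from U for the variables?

Ground terms of depth ≤ 1:
  Count level by level. With function symbols g/1, the terms of depth ≤ k are the 2 constants together with each function applied to depth-≤(k−1) tuples, so N_k = 2 + N_{k-1}.
  N_0 = 2
  N_1 = 2 + 2 = 4
So there are 4 ground terms available for substitution.
The clause has 1 distinct variable (z), which appears in the body. In the free term algebra distinct substitutions yield syntactically distinct ground instances.
Number of ground instances = 4.

4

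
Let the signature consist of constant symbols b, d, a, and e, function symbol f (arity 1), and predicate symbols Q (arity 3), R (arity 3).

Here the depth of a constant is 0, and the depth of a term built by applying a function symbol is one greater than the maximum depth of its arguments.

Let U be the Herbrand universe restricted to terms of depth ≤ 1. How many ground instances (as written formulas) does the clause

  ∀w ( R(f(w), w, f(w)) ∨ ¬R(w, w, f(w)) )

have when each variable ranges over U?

Ground terms of depth ≤ 1:
  Count level by level. With function symbols f/1, the terms of depth ≤ k are the 4 constants together with each function applied to depth-≤(k−1) tuples, so N_k = 4 + N_{k-1}.
  N_0 = 4
  N_1 = 4 + 4 = 8
So there are 8 ground terms available for substitution.
The variable w ranges independently over the available ground terms, and distinct assignments produce distinct instances.
Number of ground instances = 8.

8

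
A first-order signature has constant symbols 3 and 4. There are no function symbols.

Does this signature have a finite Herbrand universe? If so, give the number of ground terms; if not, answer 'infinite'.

2

There are no function symbols, so every ground term is one of the 2 constants.
The Herbrand universe is {3, 4}, which is finite with 2 elements.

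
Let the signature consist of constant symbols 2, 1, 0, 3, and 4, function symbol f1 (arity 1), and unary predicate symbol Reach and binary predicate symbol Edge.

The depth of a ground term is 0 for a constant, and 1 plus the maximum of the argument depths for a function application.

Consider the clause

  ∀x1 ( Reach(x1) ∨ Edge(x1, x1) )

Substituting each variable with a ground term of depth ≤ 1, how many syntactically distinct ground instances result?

10

Ground terms of depth ≤ 1:
  Write N_k for the number of ground terms of depth ≤ k. A term of depth ≤ k is either a constant or a function symbol applied to arguments of depth ≤ k−1, so N_k = 5 + N_{k-1}.
  N_0 = 5
  N_1 = 5 + 5 = 10
  Explicitly: 2, 1, 0, 3, 4, f1(2), f1(1), f1(0), f1(3), f1(4).
So there are 10 ground terms available for substitution.
The clause has 1 distinct variable (x1), which appears in the body. In the free term algebra distinct substitutions yield syntactically distinct ground instances.
Number of ground instances = 10.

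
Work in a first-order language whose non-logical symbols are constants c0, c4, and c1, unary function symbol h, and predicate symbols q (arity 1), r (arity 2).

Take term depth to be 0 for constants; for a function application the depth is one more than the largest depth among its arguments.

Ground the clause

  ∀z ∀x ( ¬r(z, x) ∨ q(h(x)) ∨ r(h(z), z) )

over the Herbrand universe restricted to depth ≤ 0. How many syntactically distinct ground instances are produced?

9

Ground terms of depth ≤ 0:
  Let N_k = |{terms of depth ≤ k}|. Then N_0 = 3 and N_k = 3 + N_{k-1} for k ≥ 1 (one summand per function symbol, arity giving the exponent).
  N_0 = 3
So there are 3 ground terms available for substitution.
The body mentions every one of the 2 quantified variables; since ground terms form a free algebra, no two substitutions collapse to the same formula.
Number of ground instances = 3^2 = 9.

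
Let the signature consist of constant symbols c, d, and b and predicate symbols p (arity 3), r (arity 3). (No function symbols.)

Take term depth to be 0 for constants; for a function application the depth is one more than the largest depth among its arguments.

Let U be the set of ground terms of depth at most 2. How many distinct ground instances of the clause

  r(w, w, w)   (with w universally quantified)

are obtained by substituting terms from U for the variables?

Ground terms of depth ≤ 2:
  With no function symbols every ground term is a constant, so there are exactly 3 ground terms at every depth bound.
  N_0 = 3
  N_1 = 3
  N_2 = 3
So there are 3 ground terms available for substitution.
The clause has 1 distinct variable (w), which appears in the body. In the free term algebra distinct substitutions yield syntactically distinct ground instances.
Number of ground instances = 3.

3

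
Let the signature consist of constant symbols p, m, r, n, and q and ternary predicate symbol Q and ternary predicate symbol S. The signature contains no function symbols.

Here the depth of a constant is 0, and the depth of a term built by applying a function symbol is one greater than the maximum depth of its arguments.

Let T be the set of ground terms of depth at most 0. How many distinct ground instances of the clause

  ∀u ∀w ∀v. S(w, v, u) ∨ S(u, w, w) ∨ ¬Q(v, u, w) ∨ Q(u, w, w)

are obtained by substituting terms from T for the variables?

125

Ground terms of depth ≤ 0:
  With no function symbols every ground term is a constant, so there are exactly 5 ground terms at every depth bound.
  N_0 = 5
So there are 5 ground terms available for substitution.
The clause has 3 distinct variables (u, w, v), each appearing in the body. In the free term algebra distinct substitutions yield syntactically distinct ground instances.
Number of ground instances = 5^3 = 125.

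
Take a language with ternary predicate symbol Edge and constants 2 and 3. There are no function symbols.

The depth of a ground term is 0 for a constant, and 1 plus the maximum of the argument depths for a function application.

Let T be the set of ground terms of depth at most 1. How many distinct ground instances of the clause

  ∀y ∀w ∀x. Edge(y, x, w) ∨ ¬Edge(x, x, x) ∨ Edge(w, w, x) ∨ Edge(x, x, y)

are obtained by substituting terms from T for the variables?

Ground terms of depth ≤ 1:
  With no function symbols every ground term is a constant, so there are exactly 2 ground terms at every depth bound.
  N_0 = 2
  N_1 = 2
So there are 2 ground terms available for substitution.
The clause has 3 distinct variables (y, w, x), each appearing in the body. In the free term algebra distinct substitutions yield syntactically distinct ground instances.
Number of ground instances = 2^3 = 8.

8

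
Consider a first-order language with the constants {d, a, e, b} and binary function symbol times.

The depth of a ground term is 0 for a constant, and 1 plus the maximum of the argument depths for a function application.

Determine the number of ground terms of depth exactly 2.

384

Count level by level. With function symbols times/2, the terms of depth ≤ k are the 4 constants together with each function applied to depth-≤(k−1) tuples, so N_k = 4 + N_{k-1}^2.
N_0 = 4
N_1 = 4 + 4^2 = 20
N_2 = 4 + 20^2 = 404
Terms of depth exactly 2: N_2 − N_1 = 404 − 20 = 384.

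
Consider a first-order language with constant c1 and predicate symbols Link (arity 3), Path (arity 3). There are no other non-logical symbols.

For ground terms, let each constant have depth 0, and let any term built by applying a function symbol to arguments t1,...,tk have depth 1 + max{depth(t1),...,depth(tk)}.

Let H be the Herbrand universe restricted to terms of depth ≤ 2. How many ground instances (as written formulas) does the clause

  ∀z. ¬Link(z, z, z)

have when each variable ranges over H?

1

Ground terms of depth ≤ 2:
  With no function symbols every ground term is a constant, so there is exactly 1 ground term at every depth bound.
  N_0 = 1
  N_1 = 1
  N_2 = 1
So there is exactly 1 ground term available for substitution.
The variable z ranges independently over the available ground terms, and distinct assignments produce distinct instances.
Number of ground instances = 1.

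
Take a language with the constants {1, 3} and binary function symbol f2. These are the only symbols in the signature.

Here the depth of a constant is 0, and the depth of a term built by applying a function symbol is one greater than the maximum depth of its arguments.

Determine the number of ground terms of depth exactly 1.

Write N_k for the number of ground terms of depth ≤ k. A term of depth ≤ k is either a constant or a function symbol applied to arguments of depth ≤ k−1, so N_k = 2 + N_{k-1}^2.
N_0 = 2
N_1 = 2 + 2^2 = 6
Terms of depth exactly 1: N_1 − N_0 = 6 − 2 = 4.

4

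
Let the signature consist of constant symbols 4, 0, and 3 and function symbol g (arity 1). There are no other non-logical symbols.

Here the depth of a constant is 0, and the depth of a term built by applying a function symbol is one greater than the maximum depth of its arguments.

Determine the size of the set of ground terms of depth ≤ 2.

9

Write N_k for the number of ground terms of depth ≤ k. A term of depth ≤ k is either a constant or a function symbol applied to arguments of depth ≤ k−1, so N_k = 3 + N_{k-1}.
N_0 = 3
N_1 = 3 + 3 = 6
N_2 = 3 + 6 = 9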